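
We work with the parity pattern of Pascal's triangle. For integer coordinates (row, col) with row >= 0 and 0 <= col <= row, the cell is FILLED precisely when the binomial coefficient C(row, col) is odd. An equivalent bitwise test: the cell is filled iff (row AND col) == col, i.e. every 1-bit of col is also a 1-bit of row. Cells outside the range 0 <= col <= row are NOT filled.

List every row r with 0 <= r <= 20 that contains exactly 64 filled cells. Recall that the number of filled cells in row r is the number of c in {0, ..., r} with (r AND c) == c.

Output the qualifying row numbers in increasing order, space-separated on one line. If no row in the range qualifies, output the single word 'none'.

Answer: none

Derivation:
Row r has 2^popcount(r) filled cells, so we need popcount(r) = log2(64) = 6.
Scan r = 0..20 and keep those with exactly 6 one-bits:
r=0=0 popcount=0 -> skip
r=1=1 popcount=1 -> skip
r=2=10 popcount=1 -> skip
r=3=11 popcount=2 -> skip
r=4=100 popcount=1 -> skip
r=5=101 popcount=2 -> skip
r=6=110 popcount=2 -> skip
r=7=111 popcount=3 -> skip
r=8=1000 popcount=1 -> skip
r=9=1001 popcount=2 -> skip
r=10=1010 popcount=2 -> skip
r=11=1011 popcount=3 -> skip
r=12=1100 popcount=2 -> skip
r=13=1101 popcount=3 -> skip
r=14=1110 popcount=3 -> skip
r=15=1111 popcount=4 -> skip
r=16=10000 popcount=1 -> skip
r=17=10001 popcount=2 -> skip
r=18=10010 popcount=2 -> skip
r=19=10011 popcount=3 -> skip
r=20=10100 popcount=2 -> skip
Kept rows: none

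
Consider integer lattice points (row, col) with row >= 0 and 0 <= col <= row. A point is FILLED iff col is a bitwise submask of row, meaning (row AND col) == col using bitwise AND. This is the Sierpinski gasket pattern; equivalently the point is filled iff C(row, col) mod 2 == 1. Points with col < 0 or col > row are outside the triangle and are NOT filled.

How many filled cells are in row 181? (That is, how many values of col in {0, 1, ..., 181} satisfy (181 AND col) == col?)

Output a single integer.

181 in binary = 10110101
popcount(181) = number of 1-bits in 10110101 = 5
A col c satisfies (181 AND c) == c iff every set bit of c is also set in 181; each of the 5 set bits of 181 can independently be on or off in c.
count = 2^5 = 32

Answer: 32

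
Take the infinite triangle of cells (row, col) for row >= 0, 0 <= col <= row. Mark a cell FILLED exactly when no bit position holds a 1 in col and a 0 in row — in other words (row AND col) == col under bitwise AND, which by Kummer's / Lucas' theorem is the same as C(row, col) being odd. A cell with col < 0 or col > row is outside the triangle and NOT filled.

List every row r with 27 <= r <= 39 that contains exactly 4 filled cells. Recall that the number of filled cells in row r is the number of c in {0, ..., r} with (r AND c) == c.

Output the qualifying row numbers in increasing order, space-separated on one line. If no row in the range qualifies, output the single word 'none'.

Answer: 33 34 36

Derivation:
Row r has 2^popcount(r) filled cells, so we need popcount(r) = log2(4) = 2.
Scan r = 27..39 and keep those with exactly 2 one-bits:
r=27=11011 popcount=4 -> skip
r=28=11100 popcount=3 -> skip
r=29=11101 popcount=4 -> skip
r=30=11110 popcount=4 -> skip
r=31=11111 popcount=5 -> skip
r=32=100000 popcount=1 -> skip
r=33=100001 popcount=2 -> KEEP
r=34=100010 popcount=2 -> KEEP
r=35=100011 popcount=3 -> skip
r=36=100100 popcount=2 -> KEEP
r=37=100101 popcount=3 -> skip
r=38=100110 popcount=3 -> skip
r=39=100111 popcount=4 -> skip
Kept rows: 33 34 36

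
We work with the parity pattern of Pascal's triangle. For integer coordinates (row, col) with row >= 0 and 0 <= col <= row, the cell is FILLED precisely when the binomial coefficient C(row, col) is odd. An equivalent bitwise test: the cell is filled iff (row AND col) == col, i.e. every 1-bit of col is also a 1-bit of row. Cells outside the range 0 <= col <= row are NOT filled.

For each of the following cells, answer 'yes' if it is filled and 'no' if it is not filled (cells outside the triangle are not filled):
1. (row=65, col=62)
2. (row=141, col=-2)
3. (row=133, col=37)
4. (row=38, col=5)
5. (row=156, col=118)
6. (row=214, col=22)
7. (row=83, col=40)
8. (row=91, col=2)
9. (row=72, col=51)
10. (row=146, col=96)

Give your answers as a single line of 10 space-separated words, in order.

Answer: no no no no no yes no yes no no

Derivation:
(65,62): row=0b1000001, col=0b111110, row AND col = 0b0 = 0; 0 != 62 -> empty
(141,-2): col outside [0, 141] -> not filled
(133,37): row=0b10000101, col=0b100101, row AND col = 0b101 = 5; 5 != 37 -> empty
(38,5): row=0b100110, col=0b101, row AND col = 0b100 = 4; 4 != 5 -> empty
(156,118): row=0b10011100, col=0b1110110, row AND col = 0b10100 = 20; 20 != 118 -> empty
(214,22): row=0b11010110, col=0b10110, row AND col = 0b10110 = 22; 22 == 22 -> filled
(83,40): row=0b1010011, col=0b101000, row AND col = 0b0 = 0; 0 != 40 -> empty
(91,2): row=0b1011011, col=0b10, row AND col = 0b10 = 2; 2 == 2 -> filled
(72,51): row=0b1001000, col=0b110011, row AND col = 0b0 = 0; 0 != 51 -> empty
(146,96): row=0b10010010, col=0b1100000, row AND col = 0b0 = 0; 0 != 96 -> empty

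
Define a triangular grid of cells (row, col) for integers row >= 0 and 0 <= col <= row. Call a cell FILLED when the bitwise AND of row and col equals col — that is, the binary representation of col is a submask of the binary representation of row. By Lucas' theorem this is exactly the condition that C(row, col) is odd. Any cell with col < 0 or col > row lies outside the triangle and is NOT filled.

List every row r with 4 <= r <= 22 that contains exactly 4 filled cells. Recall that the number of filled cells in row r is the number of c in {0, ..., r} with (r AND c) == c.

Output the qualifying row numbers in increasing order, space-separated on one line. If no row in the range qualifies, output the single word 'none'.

Row r has 2^popcount(r) filled cells, so we need popcount(r) = log2(4) = 2.
Scan r = 4..22 and keep those with exactly 2 one-bits:
r=4=100 popcount=1 -> skip
r=5=101 popcount=2 -> KEEP
r=6=110 popcount=2 -> KEEP
r=7=111 popcount=3 -> skip
r=8=1000 popcount=1 -> skip
r=9=1001 popcount=2 -> KEEP
r=10=1010 popcount=2 -> KEEP
r=11=1011 popcount=3 -> skip
r=12=1100 popcount=2 -> KEEP
r=13=1101 popcount=3 -> skip
r=14=1110 popcount=3 -> skip
r=15=1111 popcount=4 -> skip
r=16=10000 popcount=1 -> skip
r=17=10001 popcount=2 -> KEEP
r=18=10010 popcount=2 -> KEEP
r=19=10011 popcount=3 -> skip
r=20=10100 popcount=2 -> KEEP
r=21=10101 popcount=3 -> skip
r=22=10110 popcount=3 -> skip
Kept rows: 5 6 9 10 12 17 18 20

Answer: 5 6 9 10 12 17 18 20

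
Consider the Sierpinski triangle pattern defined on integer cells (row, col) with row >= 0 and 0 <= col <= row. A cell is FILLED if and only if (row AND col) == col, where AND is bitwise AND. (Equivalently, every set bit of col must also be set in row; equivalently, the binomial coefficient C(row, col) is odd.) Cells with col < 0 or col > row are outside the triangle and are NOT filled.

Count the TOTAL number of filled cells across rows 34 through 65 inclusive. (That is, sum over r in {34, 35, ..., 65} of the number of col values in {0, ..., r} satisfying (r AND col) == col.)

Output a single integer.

r34=100010 pc2: +4 =4
r35=100011 pc3: +8 =12
r36=100100 pc2: +4 =16
r37=100101 pc3: +8 =24
r38=100110 pc3: +8 =32
r39=100111 pc4: +16 =48
r40=101000 pc2: +4 =52
r41=101001 pc3: +8 =60
r42=101010 pc3: +8 =68
r43=101011 pc4: +16 =84
r44=101100 pc3: +8 =92
r45=101101 pc4: +16 =108
r46=101110 pc4: +16 =124
r47=101111 pc5: +32 =156
r48=110000 pc2: +4 =160
r49=110001 pc3: +8 =168
r50=110010 pc3: +8 =176
r51=110011 pc4: +16 =192
r52=110100 pc3: +8 =200
r53=110101 pc4: +16 =216
r54=110110 pc4: +16 =232
r55=110111 pc5: +32 =264
r56=111000 pc3: +8 =272
r57=111001 pc4: +16 =288
r58=111010 pc4: +16 =304
r59=111011 pc5: +32 =336
r60=111100 pc4: +16 =352
r61=111101 pc5: +32 =384
r62=111110 pc5: +32 =416
r63=111111 pc6: +64 =480
r64=1000000 pc1: +2 =482
r65=1000001 pc2: +4 =486

Answer: 486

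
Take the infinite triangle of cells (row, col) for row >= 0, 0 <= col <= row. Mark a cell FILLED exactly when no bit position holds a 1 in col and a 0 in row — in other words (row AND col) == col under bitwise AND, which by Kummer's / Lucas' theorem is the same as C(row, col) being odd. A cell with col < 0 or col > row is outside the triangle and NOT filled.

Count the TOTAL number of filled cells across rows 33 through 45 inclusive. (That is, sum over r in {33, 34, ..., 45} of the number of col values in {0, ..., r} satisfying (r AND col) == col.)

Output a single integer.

r33=100001 pc2: +4 =4
r34=100010 pc2: +4 =8
r35=100011 pc3: +8 =16
r36=100100 pc2: +4 =20
r37=100101 pc3: +8 =28
r38=100110 pc3: +8 =36
r39=100111 pc4: +16 =52
r40=101000 pc2: +4 =56
r41=101001 pc3: +8 =64
r42=101010 pc3: +8 =72
r43=101011 pc4: +16 =88
r44=101100 pc3: +8 =96
r45=101101 pc4: +16 =112

Answer: 112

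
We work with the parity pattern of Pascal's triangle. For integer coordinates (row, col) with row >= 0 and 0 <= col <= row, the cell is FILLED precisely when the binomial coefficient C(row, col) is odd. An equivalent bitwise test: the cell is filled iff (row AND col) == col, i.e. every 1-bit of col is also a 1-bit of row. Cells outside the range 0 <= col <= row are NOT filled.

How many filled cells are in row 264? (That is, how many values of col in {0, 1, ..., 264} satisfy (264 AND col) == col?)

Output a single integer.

264 in binary = 100001000
popcount(264) = number of 1-bits in 100001000 = 2
A col c satisfies (264 AND c) == c iff every set bit of c is also set in 264; each of the 2 set bits of 264 can independently be on or off in c.
count = 2^2 = 4

Answer: 4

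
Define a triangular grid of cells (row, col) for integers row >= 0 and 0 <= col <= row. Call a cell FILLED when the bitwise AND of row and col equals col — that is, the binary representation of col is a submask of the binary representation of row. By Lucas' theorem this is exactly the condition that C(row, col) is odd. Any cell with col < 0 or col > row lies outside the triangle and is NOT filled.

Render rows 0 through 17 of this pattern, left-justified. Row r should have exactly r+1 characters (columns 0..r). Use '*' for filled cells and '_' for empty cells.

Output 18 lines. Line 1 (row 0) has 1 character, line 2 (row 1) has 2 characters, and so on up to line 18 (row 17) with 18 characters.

Answer: *
**
*_*
****
*___*
**__**
*_*_*_*
********
*_______*
**______**
*_*_____*_*
****____****
*___*___*___*
**__**__**__**
*_*_*_*_*_*_*_*
****************
*_______________*
**______________**

Derivation:
r0=0: *
r1=1: **
r2=10: *_*
r3=11: ****
r4=100: *___*
r5=101: **__**
r6=110: *_*_*_*
r7=111: ********
r8=1000: *_______*
r9=1001: **______**
r10=1010: *_*_____*_*
r11=1011: ****____****
r12=1100: *___*___*___*
r13=1101: **__**__**__**
r14=1110: *_*_*_*_*_*_*_*
r15=1111: ****************
r16=10000: *_______________*
r17=10001: **______________**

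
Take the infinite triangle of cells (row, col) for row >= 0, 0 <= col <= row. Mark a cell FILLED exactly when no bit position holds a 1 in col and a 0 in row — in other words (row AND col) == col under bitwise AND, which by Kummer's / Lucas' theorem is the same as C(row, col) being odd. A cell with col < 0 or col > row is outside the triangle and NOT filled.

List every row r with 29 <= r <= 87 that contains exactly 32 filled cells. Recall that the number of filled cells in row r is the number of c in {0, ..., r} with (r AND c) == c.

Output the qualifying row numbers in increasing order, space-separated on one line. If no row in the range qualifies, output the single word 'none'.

Row r has 2^popcount(r) filled cells, so we need popcount(r) = log2(32) = 5.
Scan r = 29..87 and keep those with exactly 5 one-bits:
r=29=11101 popcount=4 -> skip
r=30=11110 popcount=4 -> skip
r=31=11111 popcount=5 -> KEEP
r=32=100000 popcount=1 -> skip
r=33=100001 popcount=2 -> skip
r=34=100010 popcount=2 -> skip
r=35=100011 popcount=3 -> skip
r=36=100100 popcount=2 -> skip
r=37=100101 popcount=3 -> skip
r=38=100110 popcount=3 -> skip
r=39=100111 popcount=4 -> skip
r=40=101000 popcount=2 -> skip
r=41=101001 popcount=3 -> skip
r=42=101010 popcount=3 -> skip
r=43=101011 popcount=4 -> skip
r=44=101100 popcount=3 -> skip
r=45=101101 popcount=4 -> skip
r=46=101110 popcount=4 -> skip
r=47=101111 popcount=5 -> KEEP
r=48=110000 popcount=2 -> skip
r=49=110001 popcount=3 -> skip
r=50=110010 popcount=3 -> skip
r=51=110011 popcount=4 -> skip
r=52=110100 popcount=3 -> skip
r=53=110101 popcount=4 -> skip
r=54=110110 popcount=4 -> skip
r=55=110111 popcount=5 -> KEEP
r=56=111000 popcount=3 -> skip
r=57=111001 popcount=4 -> skip
r=58=111010 popcount=4 -> skip
r=59=111011 popcount=5 -> KEEP
r=60=111100 popcount=4 -> skip
r=61=111101 popcount=5 -> KEEP
r=62=111110 popcount=5 -> KEEP
r=63=111111 popcount=6 -> skip
r=64=1000000 popcount=1 -> skip
r=65=1000001 popcount=2 -> skip
r=66=1000010 popcount=2 -> skip
r=67=1000011 popcount=3 -> skip
r=68=1000100 popcount=2 -> skip
r=69=1000101 popcount=3 -> skip
r=70=1000110 popcount=3 -> skip
r=71=1000111 popcount=4 -> skip
r=72=1001000 popcount=2 -> skip
r=73=1001001 popcount=3 -> skip
r=74=1001010 popcount=3 -> skip
r=75=1001011 popcount=4 -> skip
r=76=1001100 popcount=3 -> skip
r=77=1001101 popcount=4 -> skip
r=78=1001110 popcount=4 -> skip
r=79=1001111 popcount=5 -> KEEP
r=80=1010000 popcount=2 -> skip
r=81=1010001 popcount=3 -> skip
r=82=1010010 popcount=3 -> skip
r=83=1010011 popcount=4 -> skip
r=84=1010100 popcount=3 -> skip
r=85=1010101 popcount=4 -> skip
r=86=1010110 popcount=4 -> skip
r=87=1010111 popcount=5 -> KEEP
Kept rows: 31 47 55 59 61 62 79 87

Answer: 31 47 55 59 61 62 79 87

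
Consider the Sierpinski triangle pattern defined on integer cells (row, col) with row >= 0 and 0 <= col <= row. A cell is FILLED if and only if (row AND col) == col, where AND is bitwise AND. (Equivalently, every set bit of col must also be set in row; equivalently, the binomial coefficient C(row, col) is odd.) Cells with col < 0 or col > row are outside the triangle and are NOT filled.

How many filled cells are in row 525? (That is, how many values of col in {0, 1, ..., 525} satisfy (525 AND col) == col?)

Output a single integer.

Answer: 16

Derivation:
525 in binary = 1000001101
popcount(525) = number of 1-bits in 1000001101 = 4
A col c satisfies (525 AND c) == c iff every set bit of c is also set in 525; each of the 4 set bits of 525 can independently be on or off in c.
count = 2^4 = 16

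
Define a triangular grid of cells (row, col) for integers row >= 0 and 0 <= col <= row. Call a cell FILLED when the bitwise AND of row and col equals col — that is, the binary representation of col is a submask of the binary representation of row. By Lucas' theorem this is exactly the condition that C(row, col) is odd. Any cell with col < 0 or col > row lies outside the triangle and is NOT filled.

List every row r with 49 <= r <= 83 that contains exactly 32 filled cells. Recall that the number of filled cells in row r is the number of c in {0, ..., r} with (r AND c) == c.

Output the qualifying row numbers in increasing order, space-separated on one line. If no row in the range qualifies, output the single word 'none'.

Row r has 2^popcount(r) filled cells, so we need popcount(r) = log2(32) = 5.
Scan r = 49..83 and keep those with exactly 5 one-bits:
r=49=110001 popcount=3 -> skip
r=50=110010 popcount=3 -> skip
r=51=110011 popcount=4 -> skip
r=52=110100 popcount=3 -> skip
r=53=110101 popcount=4 -> skip
r=54=110110 popcount=4 -> skip
r=55=110111 popcount=5 -> KEEP
r=56=111000 popcount=3 -> skip
r=57=111001 popcount=4 -> skip
r=58=111010 popcount=4 -> skip
r=59=111011 popcount=5 -> KEEP
r=60=111100 popcount=4 -> skip
r=61=111101 popcount=5 -> KEEP
r=62=111110 popcount=5 -> KEEP
r=63=111111 popcount=6 -> skip
r=64=1000000 popcount=1 -> skip
r=65=1000001 popcount=2 -> skip
r=66=1000010 popcount=2 -> skip
r=67=1000011 popcount=3 -> skip
r=68=1000100 popcount=2 -> skip
r=69=1000101 popcount=3 -> skip
r=70=1000110 popcount=3 -> skip
r=71=1000111 popcount=4 -> skip
r=72=1001000 popcount=2 -> skip
r=73=1001001 popcount=3 -> skip
r=74=1001010 popcount=3 -> skip
r=75=1001011 popcount=4 -> skip
r=76=1001100 popcount=3 -> skip
r=77=1001101 popcount=4 -> skip
r=78=1001110 popcount=4 -> skip
r=79=1001111 popcount=5 -> KEEP
r=80=1010000 popcount=2 -> skip
r=81=1010001 popcount=3 -> skip
r=82=1010010 popcount=3 -> skip
r=83=1010011 popcount=4 -> skip
Kept rows: 55 59 61 62 79

Answer: 55 59 61 62 79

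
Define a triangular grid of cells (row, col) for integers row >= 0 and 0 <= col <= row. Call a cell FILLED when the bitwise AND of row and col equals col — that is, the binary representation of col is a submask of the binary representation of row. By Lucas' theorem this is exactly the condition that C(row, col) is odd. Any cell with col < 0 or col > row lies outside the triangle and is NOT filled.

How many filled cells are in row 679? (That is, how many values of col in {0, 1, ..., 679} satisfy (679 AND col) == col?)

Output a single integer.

679 in binary = 1010100111
popcount(679) = number of 1-bits in 1010100111 = 6
A col c satisfies (679 AND c) == c iff every set bit of c is also set in 679; each of the 6 set bits of 679 can independently be on or off in c.
count = 2^6 = 64

Answer: 64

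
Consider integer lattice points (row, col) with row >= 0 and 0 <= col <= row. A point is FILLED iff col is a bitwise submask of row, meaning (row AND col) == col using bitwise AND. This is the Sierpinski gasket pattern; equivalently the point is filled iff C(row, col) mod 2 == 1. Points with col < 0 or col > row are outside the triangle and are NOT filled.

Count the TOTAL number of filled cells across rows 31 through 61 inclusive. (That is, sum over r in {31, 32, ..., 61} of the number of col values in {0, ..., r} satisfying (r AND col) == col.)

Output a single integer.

Answer: 422

Derivation:
r31=11111 pc5: +32 =32
r32=100000 pc1: +2 =34
r33=100001 pc2: +4 =38
r34=100010 pc2: +4 =42
r35=100011 pc3: +8 =50
r36=100100 pc2: +4 =54
r37=100101 pc3: +8 =62
r38=100110 pc3: +8 =70
r39=100111 pc4: +16 =86
r40=101000 pc2: +4 =90
r41=101001 pc3: +8 =98
r42=101010 pc3: +8 =106
r43=101011 pc4: +16 =122
r44=101100 pc3: +8 =130
r45=101101 pc4: +16 =146
r46=101110 pc4: +16 =162
r47=101111 pc5: +32 =194
r48=110000 pc2: +4 =198
r49=110001 pc3: +8 =206
r50=110010 pc3: +8 =214
r51=110011 pc4: +16 =230
r52=110100 pc3: +8 =238
r53=110101 pc4: +16 =254
r54=110110 pc4: +16 =270
r55=110111 pc5: +32 =302
r56=111000 pc3: +8 =310
r57=111001 pc4: +16 =326
r58=111010 pc4: +16 =342
r59=111011 pc5: +32 =374
r60=111100 pc4: +16 =390
r61=111101 pc5: +32 =422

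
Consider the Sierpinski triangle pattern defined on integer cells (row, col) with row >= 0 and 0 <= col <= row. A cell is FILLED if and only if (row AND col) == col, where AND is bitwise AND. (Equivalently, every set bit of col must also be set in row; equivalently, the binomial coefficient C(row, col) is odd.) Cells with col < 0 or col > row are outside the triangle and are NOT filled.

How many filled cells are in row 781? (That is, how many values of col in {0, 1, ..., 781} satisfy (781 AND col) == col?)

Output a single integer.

781 in binary = 1100001101
popcount(781) = number of 1-bits in 1100001101 = 5
A col c satisfies (781 AND c) == c iff every set bit of c is also set in 781; each of the 5 set bits of 781 can independently be on or off in c.
count = 2^5 = 32

Answer: 32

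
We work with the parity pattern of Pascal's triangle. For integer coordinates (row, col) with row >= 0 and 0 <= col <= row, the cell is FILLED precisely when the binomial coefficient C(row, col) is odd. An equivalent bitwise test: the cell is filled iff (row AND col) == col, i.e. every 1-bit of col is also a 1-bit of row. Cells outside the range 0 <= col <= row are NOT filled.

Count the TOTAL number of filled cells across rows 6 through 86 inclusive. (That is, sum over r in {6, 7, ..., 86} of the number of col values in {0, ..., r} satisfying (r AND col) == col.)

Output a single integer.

Answer: 952

Derivation:
r6=110 pc2: +4 =4
r7=111 pc3: +8 =12
r8=1000 pc1: +2 =14
r9=1001 pc2: +4 =18
r10=1010 pc2: +4 =22
r11=1011 pc3: +8 =30
r12=1100 pc2: +4 =34
r13=1101 pc3: +8 =42
r14=1110 pc3: +8 =50
r15=1111 pc4: +16 =66
r16=10000 pc1: +2 =68
r17=10001 pc2: +4 =72
r18=10010 pc2: +4 =76
r19=10011 pc3: +8 =84
r20=10100 pc2: +4 =88
r21=10101 pc3: +8 =96
r22=10110 pc3: +8 =104
r23=10111 pc4: +16 =120
r24=11000 pc2: +4 =124
r25=11001 pc3: +8 =132
r26=11010 pc3: +8 =140
r27=11011 pc4: +16 =156
r28=11100 pc3: +8 =164
r29=11101 pc4: +16 =180
r30=11110 pc4: +16 =196
r31=11111 pc5: +32 =228
r32=100000 pc1: +2 =230
r33=100001 pc2: +4 =234
r34=100010 pc2: +4 =238
r35=100011 pc3: +8 =246
r36=100100 pc2: +4 =250
r37=100101 pc3: +8 =258
r38=100110 pc3: +8 =266
r39=100111 pc4: +16 =282
r40=101000 pc2: +4 =286
r41=101001 pc3: +8 =294
r42=101010 pc3: +8 =302
r43=101011 pc4: +16 =318
r44=101100 pc3: +8 =326
r45=101101 pc4: +16 =342
r46=101110 pc4: +16 =358
r47=101111 pc5: +32 =390
r48=110000 pc2: +4 =394
r49=110001 pc3: +8 =402
r50=110010 pc3: +8 =410
r51=110011 pc4: +16 =426
r52=110100 pc3: +8 =434
r53=110101 pc4: +16 =450
r54=110110 pc4: +16 =466
r55=110111 pc5: +32 =498
r56=111000 pc3: +8 =506
r57=111001 pc4: +16 =522
r58=111010 pc4: +16 =538
r59=111011 pc5: +32 =570
r60=111100 pc4: +16 =586
r61=111101 pc5: +32 =618
r62=111110 pc5: +32 =650
r63=111111 pc6: +64 =714
r64=1000000 pc1: +2 =716
r65=1000001 pc2: +4 =720
r66=1000010 pc2: +4 =724
r67=1000011 pc3: +8 =732
r68=1000100 pc2: +4 =736
r69=1000101 pc3: +8 =744
r70=1000110 pc3: +8 =752
r71=1000111 pc4: +16 =768
r72=1001000 pc2: +4 =772
r73=1001001 pc3: +8 =780
r74=1001010 pc3: +8 =788
r75=1001011 pc4: +16 =804
r76=1001100 pc3: +8 =812
r77=1001101 pc4: +16 =828
r78=1001110 pc4: +16 =844
r79=1001111 pc5: +32 =876
r80=1010000 pc2: +4 =880
r81=1010001 pc3: +8 =888
r82=1010010 pc3: +8 =896
r83=1010011 pc4: +16 =912
r84=1010100 pc3: +8 =920
r85=1010101 pc4: +16 =936
r86=1010110 pc4: +16 =952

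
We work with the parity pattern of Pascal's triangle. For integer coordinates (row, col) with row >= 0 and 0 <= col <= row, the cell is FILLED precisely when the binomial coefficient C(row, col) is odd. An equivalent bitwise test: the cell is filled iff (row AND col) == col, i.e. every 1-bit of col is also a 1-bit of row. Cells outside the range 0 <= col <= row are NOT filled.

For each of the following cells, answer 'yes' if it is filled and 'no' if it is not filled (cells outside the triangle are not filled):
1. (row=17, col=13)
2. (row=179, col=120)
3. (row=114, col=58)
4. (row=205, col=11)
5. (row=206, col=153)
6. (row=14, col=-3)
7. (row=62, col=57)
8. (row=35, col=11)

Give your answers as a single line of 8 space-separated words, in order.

(17,13): row=0b10001, col=0b1101, row AND col = 0b1 = 1; 1 != 13 -> empty
(179,120): row=0b10110011, col=0b1111000, row AND col = 0b110000 = 48; 48 != 120 -> empty
(114,58): row=0b1110010, col=0b111010, row AND col = 0b110010 = 50; 50 != 58 -> empty
(205,11): row=0b11001101, col=0b1011, row AND col = 0b1001 = 9; 9 != 11 -> empty
(206,153): row=0b11001110, col=0b10011001, row AND col = 0b10001000 = 136; 136 != 153 -> empty
(14,-3): col outside [0, 14] -> not filled
(62,57): row=0b111110, col=0b111001, row AND col = 0b111000 = 56; 56 != 57 -> empty
(35,11): row=0b100011, col=0b1011, row AND col = 0b11 = 3; 3 != 11 -> empty

Answer: no no no no no no no no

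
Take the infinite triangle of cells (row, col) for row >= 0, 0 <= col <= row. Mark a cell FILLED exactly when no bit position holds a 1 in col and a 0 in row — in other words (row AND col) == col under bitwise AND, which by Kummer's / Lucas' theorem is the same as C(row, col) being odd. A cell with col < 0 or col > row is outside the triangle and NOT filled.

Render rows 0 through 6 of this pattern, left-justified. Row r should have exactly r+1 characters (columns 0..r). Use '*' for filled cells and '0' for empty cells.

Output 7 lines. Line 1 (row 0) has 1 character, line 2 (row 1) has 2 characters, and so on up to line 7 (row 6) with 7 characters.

r0=0: *
r1=1: **
r2=10: *0*
r3=11: ****
r4=100: *000*
r5=101: **00**
r6=110: *0*0*0*

Answer: *
**
*0*
****
*000*
**00**
*0*0*0*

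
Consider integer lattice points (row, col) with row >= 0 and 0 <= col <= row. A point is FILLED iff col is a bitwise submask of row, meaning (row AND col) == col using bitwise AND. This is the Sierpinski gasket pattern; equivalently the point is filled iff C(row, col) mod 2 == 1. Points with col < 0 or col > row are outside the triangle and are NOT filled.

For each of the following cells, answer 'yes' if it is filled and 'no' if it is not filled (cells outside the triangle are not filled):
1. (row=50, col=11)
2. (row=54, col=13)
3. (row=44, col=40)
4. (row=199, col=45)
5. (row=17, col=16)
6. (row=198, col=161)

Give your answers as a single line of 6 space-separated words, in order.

(50,11): row=0b110010, col=0b1011, row AND col = 0b10 = 2; 2 != 11 -> empty
(54,13): row=0b110110, col=0b1101, row AND col = 0b100 = 4; 4 != 13 -> empty
(44,40): row=0b101100, col=0b101000, row AND col = 0b101000 = 40; 40 == 40 -> filled
(199,45): row=0b11000111, col=0b101101, row AND col = 0b101 = 5; 5 != 45 -> empty
(17,16): row=0b10001, col=0b10000, row AND col = 0b10000 = 16; 16 == 16 -> filled
(198,161): row=0b11000110, col=0b10100001, row AND col = 0b10000000 = 128; 128 != 161 -> empty

Answer: no no yes no yes no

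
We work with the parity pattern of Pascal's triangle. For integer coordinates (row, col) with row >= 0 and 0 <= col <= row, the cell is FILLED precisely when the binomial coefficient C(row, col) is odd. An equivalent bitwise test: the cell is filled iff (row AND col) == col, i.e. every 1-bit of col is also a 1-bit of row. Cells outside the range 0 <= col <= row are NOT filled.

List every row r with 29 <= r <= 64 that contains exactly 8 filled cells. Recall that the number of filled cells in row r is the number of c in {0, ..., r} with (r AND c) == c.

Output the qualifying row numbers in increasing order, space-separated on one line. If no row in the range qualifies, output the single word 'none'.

Row r has 2^popcount(r) filled cells, so we need popcount(r) = log2(8) = 3.
Scan r = 29..64 and keep those with exactly 3 one-bits:
r=29=11101 popcount=4 -> skip
r=30=11110 popcount=4 -> skip
r=31=11111 popcount=5 -> skip
r=32=100000 popcount=1 -> skip
r=33=100001 popcount=2 -> skip
r=34=100010 popcount=2 -> skip
r=35=100011 popcount=3 -> KEEP
r=36=100100 popcount=2 -> skip
r=37=100101 popcount=3 -> KEEP
r=38=100110 popcount=3 -> KEEP
r=39=100111 popcount=4 -> skip
r=40=101000 popcount=2 -> skip
r=41=101001 popcount=3 -> KEEP
r=42=101010 popcount=3 -> KEEP
r=43=101011 popcount=4 -> skip
r=44=101100 popcount=3 -> KEEP
r=45=101101 popcount=4 -> skip
r=46=101110 popcount=4 -> skip
r=47=101111 popcount=5 -> skip
r=48=110000 popcount=2 -> skip
r=49=110001 popcount=3 -> KEEP
r=50=110010 popcount=3 -> KEEP
r=51=110011 popcount=4 -> skip
r=52=110100 popcount=3 -> KEEP
r=53=110101 popcount=4 -> skip
r=54=110110 popcount=4 -> skip
r=55=110111 popcount=5 -> skip
r=56=111000 popcount=3 -> KEEP
r=57=111001 popcount=4 -> skip
r=58=111010 popcount=4 -> skip
r=59=111011 popcount=5 -> skip
r=60=111100 popcount=4 -> skip
r=61=111101 popcount=5 -> skip
r=62=111110 popcount=5 -> skip
r=63=111111 popcount=6 -> skip
r=64=1000000 popcount=1 -> skip
Kept rows: 35 37 38 41 42 44 49 50 52 56

Answer: 35 37 38 41 42 44 49 50 52 56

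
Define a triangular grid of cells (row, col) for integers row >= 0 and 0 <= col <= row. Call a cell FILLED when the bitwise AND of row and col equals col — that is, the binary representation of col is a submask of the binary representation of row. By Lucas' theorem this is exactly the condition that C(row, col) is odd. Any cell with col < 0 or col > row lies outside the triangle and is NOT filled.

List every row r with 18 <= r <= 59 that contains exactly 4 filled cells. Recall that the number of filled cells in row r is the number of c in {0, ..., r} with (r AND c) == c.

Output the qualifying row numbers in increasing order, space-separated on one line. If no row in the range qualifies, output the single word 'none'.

Row r has 2^popcount(r) filled cells, so we need popcount(r) = log2(4) = 2.
Scan r = 18..59 and keep those with exactly 2 one-bits:
r=18=10010 popcount=2 -> KEEP
r=19=10011 popcount=3 -> skip
r=20=10100 popcount=2 -> KEEP
r=21=10101 popcount=3 -> skip
r=22=10110 popcount=3 -> skip
r=23=10111 popcount=4 -> skip
r=24=11000 popcount=2 -> KEEP
r=25=11001 popcount=3 -> skip
r=26=11010 popcount=3 -> skip
r=27=11011 popcount=4 -> skip
r=28=11100 popcount=3 -> skip
r=29=11101 popcount=4 -> skip
r=30=11110 popcount=4 -> skip
r=31=11111 popcount=5 -> skip
r=32=100000 popcount=1 -> skip
r=33=100001 popcount=2 -> KEEP
r=34=100010 popcount=2 -> KEEP
r=35=100011 popcount=3 -> skip
r=36=100100 popcount=2 -> KEEP
r=37=100101 popcount=3 -> skip
r=38=100110 popcount=3 -> skip
r=39=100111 popcount=4 -> skip
r=40=101000 popcount=2 -> KEEP
r=41=101001 popcount=3 -> skip
r=42=101010 popcount=3 -> skip
r=43=101011 popcount=4 -> skip
r=44=101100 popcount=3 -> skip
r=45=101101 popcount=4 -> skip
r=46=101110 popcount=4 -> skip
r=47=101111 popcount=5 -> skip
r=48=110000 popcount=2 -> KEEP
r=49=110001 popcount=3 -> skip
r=50=110010 popcount=3 -> skip
r=51=110011 popcount=4 -> skip
r=52=110100 popcount=3 -> skip
r=53=110101 popcount=4 -> skip
r=54=110110 popcount=4 -> skip
r=55=110111 popcount=5 -> skip
r=56=111000 popcount=3 -> skip
r=57=111001 popcount=4 -> skip
r=58=111010 popcount=4 -> skip
r=59=111011 popcount=5 -> skip
Kept rows: 18 20 24 33 34 36 40 48

Answer: 18 20 24 33 34 36 40 48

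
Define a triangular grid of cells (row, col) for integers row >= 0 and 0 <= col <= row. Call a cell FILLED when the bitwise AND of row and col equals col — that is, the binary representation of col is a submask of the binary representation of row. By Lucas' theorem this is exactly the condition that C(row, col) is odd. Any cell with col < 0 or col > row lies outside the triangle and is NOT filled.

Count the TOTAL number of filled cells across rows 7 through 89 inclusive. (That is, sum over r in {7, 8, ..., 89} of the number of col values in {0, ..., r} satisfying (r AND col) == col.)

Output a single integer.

r7=111 pc3: +8 =8
r8=1000 pc1: +2 =10
r9=1001 pc2: +4 =14
r10=1010 pc2: +4 =18
r11=1011 pc3: +8 =26
r12=1100 pc2: +4 =30
r13=1101 pc3: +8 =38
r14=1110 pc3: +8 =46
r15=1111 pc4: +16 =62
r16=10000 pc1: +2 =64
r17=10001 pc2: +4 =68
r18=10010 pc2: +4 =72
r19=10011 pc3: +8 =80
r20=10100 pc2: +4 =84
r21=10101 pc3: +8 =92
r22=10110 pc3: +8 =100
r23=10111 pc4: +16 =116
r24=11000 pc2: +4 =120
r25=11001 pc3: +8 =128
r26=11010 pc3: +8 =136
r27=11011 pc4: +16 =152
r28=11100 pc3: +8 =160
r29=11101 pc4: +16 =176
r30=11110 pc4: +16 =192
r31=11111 pc5: +32 =224
r32=100000 pc1: +2 =226
r33=100001 pc2: +4 =230
r34=100010 pc2: +4 =234
r35=100011 pc3: +8 =242
r36=100100 pc2: +4 =246
r37=100101 pc3: +8 =254
r38=100110 pc3: +8 =262
r39=100111 pc4: +16 =278
r40=101000 pc2: +4 =282
r41=101001 pc3: +8 =290
r42=101010 pc3: +8 =298
r43=101011 pc4: +16 =314
r44=101100 pc3: +8 =322
r45=101101 pc4: +16 =338
r46=101110 pc4: +16 =354
r47=101111 pc5: +32 =386
r48=110000 pc2: +4 =390
r49=110001 pc3: +8 =398
r50=110010 pc3: +8 =406
r51=110011 pc4: +16 =422
r52=110100 pc3: +8 =430
r53=110101 pc4: +16 =446
r54=110110 pc4: +16 =462
r55=110111 pc5: +32 =494
r56=111000 pc3: +8 =502
r57=111001 pc4: +16 =518
r58=111010 pc4: +16 =534
r59=111011 pc5: +32 =566
r60=111100 pc4: +16 =582
r61=111101 pc5: +32 =614
r62=111110 pc5: +32 =646
r63=111111 pc6: +64 =710
r64=1000000 pc1: +2 =712
r65=1000001 pc2: +4 =716
r66=1000010 pc2: +4 =720
r67=1000011 pc3: +8 =728
r68=1000100 pc2: +4 =732
r69=1000101 pc3: +8 =740
r70=1000110 pc3: +8 =748
r71=1000111 pc4: +16 =764
r72=1001000 pc2: +4 =768
r73=1001001 pc3: +8 =776
r74=1001010 pc3: +8 =784
r75=1001011 pc4: +16 =800
r76=1001100 pc3: +8 =808
r77=1001101 pc4: +16 =824
r78=1001110 pc4: +16 =840
r79=1001111 pc5: +32 =872
r80=1010000 pc2: +4 =876
r81=1010001 pc3: +8 =884
r82=1010010 pc3: +8 =892
r83=1010011 pc4: +16 =908
r84=1010100 pc3: +8 =916
r85=1010101 pc4: +16 =932
r86=1010110 pc4: +16 =948
r87=1010111 pc5: +32 =980
r88=1011000 pc3: +8 =988
r89=1011001 pc4: +16 =1004

Answer: 1004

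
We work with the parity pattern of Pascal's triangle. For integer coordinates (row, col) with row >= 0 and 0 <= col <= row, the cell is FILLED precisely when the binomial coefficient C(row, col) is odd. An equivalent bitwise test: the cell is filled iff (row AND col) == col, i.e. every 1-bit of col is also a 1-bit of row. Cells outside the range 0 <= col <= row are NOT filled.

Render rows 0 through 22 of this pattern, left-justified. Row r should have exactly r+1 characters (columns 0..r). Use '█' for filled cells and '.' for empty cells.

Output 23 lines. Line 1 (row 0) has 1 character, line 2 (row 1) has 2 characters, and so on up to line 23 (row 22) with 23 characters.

Answer: █
██
█.█
████
█...█
██..██
█.█.█.█
████████
█.......█
██......██
█.█.....█.█
████....████
█...█...█...█
██..██..██..██
█.█.█.█.█.█.█.█
████████████████
█...............█
██..............██
█.█.............█.█
████............████
█...█...........█...█
██..██..........██..██
█.█.█.█.........█.█.█.█

Derivation:
r0=0: █
r1=1: ██
r2=10: █.█
r3=11: ████
r4=100: █...█
r5=101: ██..██
r6=110: █.█.█.█
r7=111: ████████
r8=1000: █.......█
r9=1001: ██......██
r10=1010: █.█.....█.█
r11=1011: ████....████
r12=1100: █...█...█...█
r13=1101: ██..██..██..██
r14=1110: █.█.█.█.█.█.█.█
r15=1111: ████████████████
r16=10000: █...............█
r17=10001: ██..............██
r18=10010: █.█.............█.█
r19=10011: ████............████
r20=10100: █...█...........█...█
r21=10101: ██..██..........██..██
r22=10110: █.█.█.█.........█.█.█.█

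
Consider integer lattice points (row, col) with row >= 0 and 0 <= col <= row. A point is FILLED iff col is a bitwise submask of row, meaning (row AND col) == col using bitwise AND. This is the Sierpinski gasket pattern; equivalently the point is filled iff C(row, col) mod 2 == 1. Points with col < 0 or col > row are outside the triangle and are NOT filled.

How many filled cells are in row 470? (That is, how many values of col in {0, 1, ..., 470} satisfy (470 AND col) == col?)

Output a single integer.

Answer: 64

Derivation:
470 in binary = 111010110
popcount(470) = number of 1-bits in 111010110 = 6
A col c satisfies (470 AND c) == c iff every set bit of c is also set in 470; each of the 6 set bits of 470 can independently be on or off in c.
count = 2^6 = 64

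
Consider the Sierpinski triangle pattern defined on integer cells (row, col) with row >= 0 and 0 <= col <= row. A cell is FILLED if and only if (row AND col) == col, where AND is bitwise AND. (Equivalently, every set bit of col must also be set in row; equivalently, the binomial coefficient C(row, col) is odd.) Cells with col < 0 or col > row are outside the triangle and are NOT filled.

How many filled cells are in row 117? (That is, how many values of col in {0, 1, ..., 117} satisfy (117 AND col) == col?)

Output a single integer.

117 in binary = 1110101
popcount(117) = number of 1-bits in 1110101 = 5
A col c satisfies (117 AND c) == c iff every set bit of c is also set in 117; each of the 5 set bits of 117 can independently be on or off in c.
count = 2^5 = 32

Answer: 32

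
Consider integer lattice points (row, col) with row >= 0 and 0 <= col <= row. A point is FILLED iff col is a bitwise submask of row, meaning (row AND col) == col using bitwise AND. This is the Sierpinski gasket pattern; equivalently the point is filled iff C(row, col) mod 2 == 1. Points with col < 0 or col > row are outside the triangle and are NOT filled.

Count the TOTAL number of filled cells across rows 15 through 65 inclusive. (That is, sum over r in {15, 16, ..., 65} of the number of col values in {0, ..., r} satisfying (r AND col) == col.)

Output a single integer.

r15=1111 pc4: +16 =16
r16=10000 pc1: +2 =18
r17=10001 pc2: +4 =22
r18=10010 pc2: +4 =26
r19=10011 pc3: +8 =34
r20=10100 pc2: +4 =38
r21=10101 pc3: +8 =46
r22=10110 pc3: +8 =54
r23=10111 pc4: +16 =70
r24=11000 pc2: +4 =74
r25=11001 pc3: +8 =82
r26=11010 pc3: +8 =90
r27=11011 pc4: +16 =106
r28=11100 pc3: +8 =114
r29=11101 pc4: +16 =130
r30=11110 pc4: +16 =146
r31=11111 pc5: +32 =178
r32=100000 pc1: +2 =180
r33=100001 pc2: +4 =184
r34=100010 pc2: +4 =188
r35=100011 pc3: +8 =196
r36=100100 pc2: +4 =200
r37=100101 pc3: +8 =208
r38=100110 pc3: +8 =216
r39=100111 pc4: +16 =232
r40=101000 pc2: +4 =236
r41=101001 pc3: +8 =244
r42=101010 pc3: +8 =252
r43=101011 pc4: +16 =268
r44=101100 pc3: +8 =276
r45=101101 pc4: +16 =292
r46=101110 pc4: +16 =308
r47=101111 pc5: +32 =340
r48=110000 pc2: +4 =344
r49=110001 pc3: +8 =352
r50=110010 pc3: +8 =360
r51=110011 pc4: +16 =376
r52=110100 pc3: +8 =384
r53=110101 pc4: +16 =400
r54=110110 pc4: +16 =416
r55=110111 pc5: +32 =448
r56=111000 pc3: +8 =456
r57=111001 pc4: +16 =472
r58=111010 pc4: +16 =488
r59=111011 pc5: +32 =520
r60=111100 pc4: +16 =536
r61=111101 pc5: +32 =568
r62=111110 pc5: +32 =600
r63=111111 pc6: +64 =664
r64=1000000 pc1: +2 =666
r65=1000001 pc2: +4 =670

Answer: 670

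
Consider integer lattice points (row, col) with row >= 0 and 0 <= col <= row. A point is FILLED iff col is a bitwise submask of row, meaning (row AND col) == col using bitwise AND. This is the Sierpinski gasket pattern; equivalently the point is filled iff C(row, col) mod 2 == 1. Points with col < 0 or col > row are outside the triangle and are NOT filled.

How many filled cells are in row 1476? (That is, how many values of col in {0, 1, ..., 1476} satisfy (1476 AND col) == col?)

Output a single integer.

Answer: 32

Derivation:
1476 in binary = 10111000100
popcount(1476) = number of 1-bits in 10111000100 = 5
A col c satisfies (1476 AND c) == c iff every set bit of c is also set in 1476; each of the 5 set bits of 1476 can independently be on or off in c.
count = 2^5 = 32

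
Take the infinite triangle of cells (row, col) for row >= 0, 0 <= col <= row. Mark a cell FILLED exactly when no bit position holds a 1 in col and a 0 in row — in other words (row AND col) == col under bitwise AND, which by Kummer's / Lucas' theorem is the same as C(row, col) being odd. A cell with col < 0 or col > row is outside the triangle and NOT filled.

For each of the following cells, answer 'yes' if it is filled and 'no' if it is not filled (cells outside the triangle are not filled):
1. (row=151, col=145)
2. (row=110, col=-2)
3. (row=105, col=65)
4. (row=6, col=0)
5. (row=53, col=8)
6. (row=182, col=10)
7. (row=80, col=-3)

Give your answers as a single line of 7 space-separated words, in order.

Answer: yes no yes yes no no no

Derivation:
(151,145): row=0b10010111, col=0b10010001, row AND col = 0b10010001 = 145; 145 == 145 -> filled
(110,-2): col outside [0, 110] -> not filled
(105,65): row=0b1101001, col=0b1000001, row AND col = 0b1000001 = 65; 65 == 65 -> filled
(6,0): row=0b110, col=0b0, row AND col = 0b0 = 0; 0 == 0 -> filled
(53,8): row=0b110101, col=0b1000, row AND col = 0b0 = 0; 0 != 8 -> empty
(182,10): row=0b10110110, col=0b1010, row AND col = 0b10 = 2; 2 != 10 -> empty
(80,-3): col outside [0, 80] -> not filled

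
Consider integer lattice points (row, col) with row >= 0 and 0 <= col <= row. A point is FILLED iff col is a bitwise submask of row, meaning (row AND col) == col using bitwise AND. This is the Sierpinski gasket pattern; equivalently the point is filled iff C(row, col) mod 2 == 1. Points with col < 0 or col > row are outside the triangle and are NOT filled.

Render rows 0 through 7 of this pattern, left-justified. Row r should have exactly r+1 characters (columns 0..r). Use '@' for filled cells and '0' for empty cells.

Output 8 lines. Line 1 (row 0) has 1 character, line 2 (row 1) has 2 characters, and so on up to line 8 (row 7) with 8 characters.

r0=0: @
r1=1: @@
r2=10: @0@
r3=11: @@@@
r4=100: @000@
r5=101: @@00@@
r6=110: @0@0@0@
r7=111: @@@@@@@@

Answer: @
@@
@0@
@@@@
@000@
@@00@@
@0@0@0@
@@@@@@@@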